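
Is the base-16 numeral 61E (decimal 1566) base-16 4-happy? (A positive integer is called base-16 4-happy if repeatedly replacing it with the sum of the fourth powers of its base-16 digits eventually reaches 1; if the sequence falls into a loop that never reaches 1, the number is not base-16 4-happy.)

not base-16 4-happy

1566 = (6,1,14)_16 → 39713
39713 = (9,11,2,1)_16 → 21219
21219 = (5,2,14,3)_16 → 39138
39138 = (9,8,14,2)_16 → 49089
49089 = (11,15,12,1)_16 → 86003
86003 = (1,4,15,15,3)_16 → 101588
101588 = (1,8,12,13,4)_16 → 53650
53650 = (13,1,9,2)_16 → 35139
35139 = (8,9,4,3)_16 → 10994
10994 = (2,10,15,2)_16 → 60657
60657 = (14,12,15,1)_16 → 109778
109778 = (1,10,12,13,2)_16 → 59314
59314 = (14,7,11,2)_16 → 55474
55474 = (13,8,11,2)_16 → 47314
47314 = (11,8,13,2)_16 → 47314  — 47314 already seen; the sequence cycles without reaching 1.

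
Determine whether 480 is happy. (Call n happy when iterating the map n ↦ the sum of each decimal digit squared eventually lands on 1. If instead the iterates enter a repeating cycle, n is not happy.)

480 → 80
80 → 64
64 → 52
52 → 29
29 → 85
85 → 89
89 → 145
145 → 42
42 → 20
20 → 4
4 → 16
16 → 37
37 → 58
58 → 89  — 89 already seen; the sequence cycles without reaching 1.

not happy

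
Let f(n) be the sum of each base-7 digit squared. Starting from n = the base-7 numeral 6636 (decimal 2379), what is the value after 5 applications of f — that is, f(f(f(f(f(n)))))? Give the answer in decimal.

27

2379 = (6,6,3,6)_7 → 6² + 6² + 3² + 6² = 36 + 36 + 9 + 36 = 117
117 = (2,2,5)_7 → 2² + 2² + 5² = 4 + 4 + 25 = 33
33 = (4,5)_7 → 4² + 5² = 16 + 25 = 41
41 = (5,6)_7 → 5² + 6² = 25 + 36 = 61
61 = (1,1,5)_7 → 1² + 1² + 5² = 1 + 1 + 25 = 27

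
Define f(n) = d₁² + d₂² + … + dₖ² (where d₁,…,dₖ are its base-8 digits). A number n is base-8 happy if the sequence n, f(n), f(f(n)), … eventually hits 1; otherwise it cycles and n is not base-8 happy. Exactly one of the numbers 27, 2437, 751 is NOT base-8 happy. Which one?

27: 27 → 18 → 8 → 1  — reaches 1 (base-8 happy)
2437: 2437 → 77 → 27 → 18 → 8 → 1  — reaches 1 (base-8 happy)
751: 751 → 84 → 21 → 29 → 34 → 20 → 20  — repeats 20 (not base-8 happy)

751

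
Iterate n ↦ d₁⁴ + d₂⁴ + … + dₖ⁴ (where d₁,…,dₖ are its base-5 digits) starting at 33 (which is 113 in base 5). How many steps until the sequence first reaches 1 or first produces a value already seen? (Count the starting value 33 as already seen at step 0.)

8

33 = (1,1,3)_5 → 83
83 = (3,1,3)_5 → 163
163 = (1,1,2,3)_5 → 99
99 = (3,4,4)_5 → 593
593 = (4,3,3,3)_5 → 499
499 = (3,4,4,4)_5 → 849
849 = (1,1,3,4,4)_5 → 595
595 = (4,3,4,0)_5 → 593  — 593 repeats.
That took 8 steps.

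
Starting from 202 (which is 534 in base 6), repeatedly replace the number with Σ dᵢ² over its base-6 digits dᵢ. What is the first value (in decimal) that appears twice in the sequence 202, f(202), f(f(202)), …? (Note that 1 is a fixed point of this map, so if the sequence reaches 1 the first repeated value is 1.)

17

202 = (5,3,4)_6 → 5² + 3² + 4² = 25 + 9 + 16 = 50
50 = (1,2,2)_6 → 1² + 2² + 2² = 1 + 4 + 4 = 9
9 = (1,3)_6 → 1² + 3² = 1 + 9 = 10
10 = (1,4)_6 → 1² + 4² = 1 + 16 = 17
17 = (2,5)_6 → 2² + 5² = 4 + 25 = 29
29 = (4,5)_6 → 4² + 5² = 16 + 25 = 41
41 = (1,0,5)_6 → 1² + 0² + 5² = 1 + 0 + 25 = 26
26 = (4,2)_6 → 4² + 2² = 16 + 4 = 20
20 = (3,2)_6 → 3² + 2² = 9 + 4 = 13
13 = (2,1)_6 → 2² + 1² = 4 + 1 = 5
5 = (5)_6 → 5² = 25
25 = (4,1)_6 → 4² + 1² = 16 + 1 = 17  — 17 already appeared earlier.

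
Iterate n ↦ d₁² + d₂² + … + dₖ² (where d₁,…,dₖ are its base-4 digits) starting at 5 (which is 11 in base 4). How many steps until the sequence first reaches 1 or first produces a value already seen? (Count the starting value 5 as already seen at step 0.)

5 = (1,1)_4 → 1² + 1² = 2
2 = (2)_4 → 2² = 4
4 = (1,0)_4 → 1² + 0² = 1  — reached 1.
That took 3 steps.

3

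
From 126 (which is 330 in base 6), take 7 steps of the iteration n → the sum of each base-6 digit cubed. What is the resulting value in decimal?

28

126 = (3,3,0)_6 → 3³ + 3³ + 0³ = 27 + 27 + 0 = 54
54 = (1,3,0)_6 → 1³ + 3³ + 0³ = 1 + 27 + 0 = 28
28 = (4,4)_6 → 4³ + 4³ = 64 + 64 = 128
128 = (3,3,2)_6 → 3³ + 3³ + 2³ = 27 + 27 + 8 = 62
62 = (1,4,2)_6 → 1³ + 4³ + 2³ = 1 + 64 + 8 = 73
73 = (2,0,1)_6 → 2³ + 0³ + 1³ = 8 + 0 + 1 = 9
9 = (1,3)_6 → 1³ + 3³ = 1 + 27 = 28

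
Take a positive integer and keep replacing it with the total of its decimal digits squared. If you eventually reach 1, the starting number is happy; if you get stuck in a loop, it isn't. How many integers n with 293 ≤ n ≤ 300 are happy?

293: 293 → 94 → 97 → 130 → 10 → 1  (reaches 1)
294: 294 → 101 → 2 → 4 → 16 → 37 → 58 → 89 → 145 → 42 → 20 → 4  (repeats 4)
295: 295 → 110 → 2 → 4 → 16 → 37 → 58 → 89 → 145 → 42 → 20 → 4  (repeats 4)
296: 296 → 121 → 6 → 36 → 45 → 41 → 17 → 50 → 25 → 29 → 85 → 89 → 145 → 42 → 20 → 4 → 16 → 37 → 58 → 89  (repeats 89)
297: 297 → 134 → 26 → 40 → 16 → 37 → 58 → 89 → 145 → 42 → 20 → 4 → 16  (repeats 16)
298: 298 → 149 → 98 → 145 → 42 → 20 → 4 → 16 → 37 → 58 → 89 → 145  (repeats 145)
299: 299 → 166 → 73 → 58 → 89 → 145 → 42 → 20 → 4 → 16 → 37 → 58  (repeats 58)
300: 300 → 9 → 81 → 65 → 61 → 37 → 58 → 89 → 145 → 42 → 20 → 4 → 16 → 37  (repeats 37)
happy: 293

1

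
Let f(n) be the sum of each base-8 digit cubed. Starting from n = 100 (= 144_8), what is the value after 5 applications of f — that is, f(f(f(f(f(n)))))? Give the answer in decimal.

1

100 = (1,4,4)_8 → 1³ + 4³ + 4³ = 1 + 64 + 64 = 129
129 = (2,0,1)_8 → 2³ + 0³ + 1³ = 8 + 0 + 1 = 9
9 = (1,1)_8 → 1³ + 1³ = 1 + 1 = 2
2 = (2)_8 → 2³ = 8
8 = (1,0)_8 → 1³ + 0³ = 1 + 0 = 1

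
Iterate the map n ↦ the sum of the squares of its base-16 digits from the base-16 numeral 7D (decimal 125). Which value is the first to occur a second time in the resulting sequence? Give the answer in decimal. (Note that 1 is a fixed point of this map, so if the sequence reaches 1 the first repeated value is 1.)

125 = (7,13)_16 → 7² + 13² = 49 + 169 = 218
218 = (13,10)_16 → 13² + 10² = 169 + 100 = 269
269 = (1,0,13)_16 → 1² + 0² + 13² = 1 + 0 + 169 = 170
170 = (10,10)_16 → 10² + 10² = 100 + 100 = 200
200 = (12,8)_16 → 12² + 8² = 144 + 64 = 208
208 = (13,0)_16 → 13² + 0² = 169 + 0 = 169
169 = (10,9)_16 → 10² + 9² = 100 + 81 = 181
181 = (11,5)_16 → 11² + 5² = 121 + 25 = 146
146 = (9,2)_16 → 9² + 2² = 81 + 4 = 85
85 = (5,5)_16 → 5² + 5² = 25 + 25 = 50
50 = (3,2)_16 → 3² + 2² = 9 + 4 = 13
13 = (13)_16 → 13² = 169  — 169 already appeared earlier.

169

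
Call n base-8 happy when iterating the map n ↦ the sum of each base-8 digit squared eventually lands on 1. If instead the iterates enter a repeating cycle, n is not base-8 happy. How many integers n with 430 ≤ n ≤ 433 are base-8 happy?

430: 430 → 97 → 18 → 8 → 1  (reaches 1)
431: 431 → 110 → 62 → 85 → 30 → 45 → 50 → 40 → 25 → 10 → 5 → 25  (repeats 25)
432: 432 → 72 → 2 → 4 → 16 → 4  (repeats 4)
433: 433 → 73 → 3 → 9 → 2 → 4 → 16 → 4  (repeats 4)
base-8 happy: 430

1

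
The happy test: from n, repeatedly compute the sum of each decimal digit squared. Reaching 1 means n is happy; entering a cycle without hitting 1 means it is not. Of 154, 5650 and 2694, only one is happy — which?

5650

154: 154 → 42 → 20 → 4 → 16 → 37 → 58 → 89 → 145 → 42  — repeats 42 (not happy)
5650: 5650 → 86 → 100 → 1  — reaches 1 (happy)
2694: 2694 → 137 → 59 → 106 → 37 → 58 → 89 → 145 → 42 → 20 → 4 → 16 → 37  — repeats 37 (not happy)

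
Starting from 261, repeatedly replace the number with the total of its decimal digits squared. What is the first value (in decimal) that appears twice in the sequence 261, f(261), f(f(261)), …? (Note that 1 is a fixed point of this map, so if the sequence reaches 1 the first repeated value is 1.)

261 → 2² + 6² + 1² = 41
41 → 4² + 1² = 17
17 → 1² + 7² = 50
50 → 5² + 0² = 25
25 → 2² + 5² = 29
29 → 2² + 9² = 85
85 → 8² + 5² = 89
89 → 8² + 9² = 145
145 → 1² + 4² + 5² = 42
42 → 4² + 2² = 20
20 → 2² + 0² = 4
4 → 4² = 16
16 → 1² + 6² = 37
37 → 3² + 7² = 58
58 → 5² + 8² = 89  — 89 already appeared earlier.

89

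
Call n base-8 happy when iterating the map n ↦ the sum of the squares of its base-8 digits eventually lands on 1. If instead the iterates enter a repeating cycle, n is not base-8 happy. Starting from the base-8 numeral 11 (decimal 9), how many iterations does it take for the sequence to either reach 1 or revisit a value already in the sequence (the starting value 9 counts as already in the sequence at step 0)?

4

9 = (1,1)_8 → 1² + 1² = 2
2 = (2)_8 → 2² = 4
4 = (4)_8 → 4² = 16
16 = (2,0)_8 → 2² + 0² = 4  — 4 repeats.
That took 4 steps.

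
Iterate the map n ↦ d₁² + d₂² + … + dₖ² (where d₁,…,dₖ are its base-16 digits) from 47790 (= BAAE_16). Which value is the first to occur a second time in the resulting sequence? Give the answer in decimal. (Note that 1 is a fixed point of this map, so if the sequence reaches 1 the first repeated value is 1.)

47790 = (11,10,10,14)_16 → 11² + 10² + 10² + 14² = 121 + 100 + 100 + 196 = 517
517 = (2,0,5)_16 → 2² + 0² + 5² = 4 + 0 + 25 = 29
29 = (1,13)_16 → 1² + 13² = 1 + 169 = 170
170 = (10,10)_16 → 10² + 10² = 100 + 100 = 200
200 = (12,8)_16 → 12² + 8² = 144 + 64 = 208
208 = (13,0)_16 → 13² + 0² = 169 + 0 = 169
169 = (10,9)_16 → 10² + 9² = 100 + 81 = 181
181 = (11,5)_16 → 11² + 5² = 121 + 25 = 146
146 = (9,2)_16 → 9² + 2² = 81 + 4 = 85
85 = (5,5)_16 → 5² + 5² = 25 + 25 = 50
50 = (3,2)_16 → 3² + 2² = 9 + 4 = 13
13 = (13)_16 → 13² = 169  — 169 already appeared earlier.

169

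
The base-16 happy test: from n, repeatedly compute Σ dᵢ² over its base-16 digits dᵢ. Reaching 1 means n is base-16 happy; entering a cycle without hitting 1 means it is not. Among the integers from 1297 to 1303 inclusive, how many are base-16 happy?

1

1297: 1297 → 27 → 122 → 149 → 106 → 136 → 128 → 64 → 16 → 1  (reaches 1)
1298: 1298 → 30 → 197 → 169 → 181 → 146 → 85 → 50 → 13 → 169  (repeats 169)
1299: 1299 → 35 → 13 → 169 → 181 → 146 → 85 → 50 → 13  (repeats 13)
1300: 1300 → 42 → 104 → 100 → 52 → 25 → 82 → 29 → 170 → 200 → 208 → 169 → 181 → 146 → 85 → 50 → 13 → 169  (repeats 169)
1301: 1301 → 51 → 18 → 5 → 25 → 82 → 29 → 170 → 200 → 208 → 169 → 181 → 146 → 85 → 50 → 13 → 169  (repeats 169)
1302: 1302 → 62 → 205 → 313 → 91 → 146 → 85 → 50 → 13 → 169 → 181 → 146  (repeats 146)
1303: 1303 → 75 → 137 → 145 → 82 → 29 → 170 → 200 → 208 → 169 → 181 → 146 → 85 → 50 → 13 → 169  (repeats 169)
base-16 happy: 1297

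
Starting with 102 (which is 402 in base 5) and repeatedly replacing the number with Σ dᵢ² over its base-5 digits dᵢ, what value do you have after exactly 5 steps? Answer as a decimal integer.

16

102 = (4,0,2)_5 → 4² + 0² + 2² = 20
20 = (4,0)_5 → 4² + 0² = 16
16 = (3,1)_5 → 3² + 1² = 10
10 = (2,0)_5 → 2² + 0² = 4
4 = (4)_5 → 4² = 16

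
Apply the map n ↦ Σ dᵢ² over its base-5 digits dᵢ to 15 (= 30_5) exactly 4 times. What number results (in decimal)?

15 = (3,0)_5 → 3² + 0² = 9 + 0 = 9
9 = (1,4)_5 → 1² + 4² = 1 + 16 = 17
17 = (3,2)_5 → 3² + 2² = 9 + 4 = 13
13 = (2,3)_5 → 2² + 3² = 4 + 9 = 13

13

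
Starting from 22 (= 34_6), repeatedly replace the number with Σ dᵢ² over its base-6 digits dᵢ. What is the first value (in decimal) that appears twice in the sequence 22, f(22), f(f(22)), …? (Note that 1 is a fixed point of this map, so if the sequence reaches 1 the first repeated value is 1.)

22 = (3,4)_6 → 25
25 = (4,1)_6 → 17
17 = (2,5)_6 → 29
29 = (4,5)_6 → 41
41 = (1,0,5)_6 → 26
26 = (4,2)_6 → 20
20 = (3,2)_6 → 13
13 = (2,1)_6 → 5
5 = (5)_6 → 25  — 25 already appeared earlier.

25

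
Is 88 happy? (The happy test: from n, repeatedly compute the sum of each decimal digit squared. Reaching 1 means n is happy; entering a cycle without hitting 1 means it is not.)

88 → 128
128 → 69
69 → 117
117 → 51
51 → 26
26 → 40
40 → 16
16 → 37
37 → 58
58 → 89
89 → 145
145 → 42
42 → 20
20 → 4
4 → 16  — 16 already seen; the sequence cycles without reaching 1.

not happy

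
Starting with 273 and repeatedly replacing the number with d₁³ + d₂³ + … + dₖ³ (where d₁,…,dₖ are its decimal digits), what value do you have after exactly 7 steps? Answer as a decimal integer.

273 → 378
378 → 882
882 → 1032
1032 → 36
36 → 243
243 → 99
99 → 1458

1458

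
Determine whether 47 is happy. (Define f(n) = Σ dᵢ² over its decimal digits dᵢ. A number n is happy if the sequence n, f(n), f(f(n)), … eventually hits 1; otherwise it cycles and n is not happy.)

not happy

47 → 4² + 7² = 65
65 → 6² + 5² = 61
61 → 6² + 1² = 37
37 → 3² + 7² = 58
58 → 5² + 8² = 89
89 → 8² + 9² = 145
145 → 1² + 4² + 5² = 42
42 → 4² + 2² = 20
20 → 2² + 0² = 4
4 → 4² = 16
16 → 1² + 6² = 37  — 37 already seen; the sequence cycles without reaching 1.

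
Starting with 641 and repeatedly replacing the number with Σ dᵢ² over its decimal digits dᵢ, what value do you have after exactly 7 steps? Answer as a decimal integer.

145

641 → 6² + 4² + 1² = 36 + 16 + 1 = 53
53 → 5² + 3² = 25 + 9 = 34
34 → 3² + 4² = 9 + 16 = 25
25 → 2² + 5² = 4 + 25 = 29
29 → 2² + 9² = 4 + 81 = 85
85 → 8² + 5² = 64 + 25 = 89
89 → 8² + 9² = 64 + 81 = 145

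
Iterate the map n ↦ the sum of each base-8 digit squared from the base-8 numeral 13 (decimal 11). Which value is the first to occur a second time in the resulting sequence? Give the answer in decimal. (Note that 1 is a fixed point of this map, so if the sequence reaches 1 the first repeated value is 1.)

10

11 = (1,3)_8 → 10
10 = (1,2)_8 → 5
5 = (5)_8 → 25
25 = (3,1)_8 → 10  — 10 already appeared earlier.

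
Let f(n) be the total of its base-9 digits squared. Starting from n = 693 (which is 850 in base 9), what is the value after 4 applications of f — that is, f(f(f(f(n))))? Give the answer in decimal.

89

693 = (8,5,0)_9 → 89
89 = (1,0,8)_9 → 65
65 = (7,2)_9 → 53
53 = (5,8)_9 → 89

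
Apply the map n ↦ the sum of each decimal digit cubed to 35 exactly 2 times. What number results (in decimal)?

35 → 3³ + 5³ = 152
152 → 1³ + 5³ + 2³ = 134

134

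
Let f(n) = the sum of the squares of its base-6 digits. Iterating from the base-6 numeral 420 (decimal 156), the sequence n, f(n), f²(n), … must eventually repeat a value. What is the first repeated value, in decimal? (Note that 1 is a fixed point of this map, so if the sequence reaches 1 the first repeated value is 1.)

20

156 = (4,2,0)_6 → 4² + 2² + 0² = 20
20 = (3,2)_6 → 3² + 2² = 13
13 = (2,1)_6 → 2² + 1² = 5
5 = (5)_6 → 5² = 25
25 = (4,1)_6 → 4² + 1² = 17
17 = (2,5)_6 → 2² + 5² = 29
29 = (4,5)_6 → 4² + 5² = 41
41 = (1,0,5)_6 → 1² + 0² + 5² = 26
26 = (4,2)_6 → 4² + 2² = 20  — 20 already appeared earlier.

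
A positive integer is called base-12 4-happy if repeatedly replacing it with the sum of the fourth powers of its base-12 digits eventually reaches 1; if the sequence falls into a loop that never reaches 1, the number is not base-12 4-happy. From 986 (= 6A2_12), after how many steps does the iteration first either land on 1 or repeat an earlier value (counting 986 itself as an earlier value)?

986 = (6,10,2)_12 → 6⁴ + 10⁴ + 2⁴ = 11312
11312 = (6,6,6,8)_12 → 6⁴ + 6⁴ + 6⁴ + 8⁴ = 7984
7984 = (4,7,5,4)_12 → 4⁴ + 7⁴ + 5⁴ + 4⁴ = 3538
3538 = (2,0,6,10)_12 → 2⁴ + 0⁴ + 6⁴ + 10⁴ = 11312  — 11312 repeats.
That took 4 steps.

4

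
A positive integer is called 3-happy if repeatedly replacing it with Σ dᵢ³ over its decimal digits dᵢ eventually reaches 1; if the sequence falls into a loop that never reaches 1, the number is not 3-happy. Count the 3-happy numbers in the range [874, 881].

874: 874 → 919 → 1459 → 919  (repeats 919)
875: 875 → 980 → 1241 → 74 → 407 → 407  (repeats 407)
876: 876 → 1071 → 345 → 216 → 225 → 141 → 66 → 432 → 99 → 1458 → 702 → 351 → 153 → 153  (repeats 153)
877: 877 → 1198 → 1243 → 100 → 1  (reaches 1)
878: 878 → 1367 → 587 → 980 → 1241 → 74 → 407 → 407  (repeats 407)
879: 879 → 1584 → 702 → 351 → 153 → 153  (repeats 153)
880: 880 → 1024 → 73 → 370 → 370  (repeats 370)
881: 881 → 1025 → 134 → 92 → 737 → 713 → 371 → 371  (repeats 371)
3-happy: 877

1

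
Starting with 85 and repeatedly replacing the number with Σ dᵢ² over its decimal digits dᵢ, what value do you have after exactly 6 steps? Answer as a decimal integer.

16

85 → 8² + 5² = 89
89 → 8² + 9² = 145
145 → 1² + 4² + 5² = 42
42 → 4² + 2² = 20
20 → 2² + 0² = 4
4 → 4² = 16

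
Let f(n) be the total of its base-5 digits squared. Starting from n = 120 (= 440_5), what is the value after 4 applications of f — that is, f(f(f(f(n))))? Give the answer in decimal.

4

120 = (4,4,0)_5 → 32
32 = (1,1,2)_5 → 6
6 = (1,1)_5 → 2
2 = (2)_5 → 4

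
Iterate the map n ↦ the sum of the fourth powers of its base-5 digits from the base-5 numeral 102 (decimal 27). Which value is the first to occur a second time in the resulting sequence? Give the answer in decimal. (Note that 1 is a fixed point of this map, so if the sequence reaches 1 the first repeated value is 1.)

353

27 = (1,0,2)_5 → 1⁴ + 0⁴ + 2⁴ = 1 + 0 + 16 = 17
17 = (3,2)_5 → 3⁴ + 2⁴ = 81 + 16 = 97
97 = (3,4,2)_5 → 3⁴ + 4⁴ + 2⁴ = 81 + 256 + 16 = 353
353 = (2,4,0,3)_5 → 2⁴ + 4⁴ + 0⁴ + 3⁴ = 16 + 256 + 0 + 81 = 353  — 353 already appeared earlier.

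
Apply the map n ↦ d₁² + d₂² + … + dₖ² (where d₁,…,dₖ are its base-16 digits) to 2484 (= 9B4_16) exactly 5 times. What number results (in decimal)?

208

2484 = (9,11,4)_16 → 9² + 11² + 4² = 81 + 121 + 16 = 218
218 = (13,10)_16 → 13² + 10² = 169 + 100 = 269
269 = (1,0,13)_16 → 1² + 0² + 13² = 1 + 0 + 169 = 170
170 = (10,10)_16 → 10² + 10² = 100 + 100 = 200
200 = (12,8)_16 → 12² + 8² = 144 + 64 = 208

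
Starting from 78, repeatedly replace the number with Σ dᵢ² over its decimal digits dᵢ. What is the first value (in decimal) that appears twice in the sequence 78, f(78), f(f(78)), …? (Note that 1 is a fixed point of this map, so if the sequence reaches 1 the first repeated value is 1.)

78 → 113
113 → 11
11 → 2
2 → 4
4 → 16
16 → 37
37 → 58
58 → 89
89 → 145
145 → 42
42 → 20
20 → 4  — 4 already appeared earlier.

4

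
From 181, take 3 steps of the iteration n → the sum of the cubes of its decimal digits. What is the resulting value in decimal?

181 → 1³ + 8³ + 1³ = 514
514 → 5³ + 1³ + 4³ = 190
190 → 1³ + 9³ + 0³ = 730

730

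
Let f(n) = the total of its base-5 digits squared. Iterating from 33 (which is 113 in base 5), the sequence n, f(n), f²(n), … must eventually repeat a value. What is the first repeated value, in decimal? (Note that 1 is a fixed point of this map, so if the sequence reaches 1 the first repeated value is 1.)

33 = (1,1,3)_5 → 11
11 = (2,1)_5 → 5
5 = (1,0)_5 → 1  — reached the fixed point 1.
1 → 1, so 1 is the first repeated value.

1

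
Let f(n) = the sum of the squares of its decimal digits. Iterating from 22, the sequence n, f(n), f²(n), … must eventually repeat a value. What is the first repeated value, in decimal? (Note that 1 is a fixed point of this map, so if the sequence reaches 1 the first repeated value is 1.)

89

22 → 8
8 → 64
64 → 52
52 → 29
29 → 85
85 → 89
89 → 145
145 → 42
42 → 20
20 → 4
4 → 16
16 → 37
37 → 58
58 → 89  — 89 already appeared earlier.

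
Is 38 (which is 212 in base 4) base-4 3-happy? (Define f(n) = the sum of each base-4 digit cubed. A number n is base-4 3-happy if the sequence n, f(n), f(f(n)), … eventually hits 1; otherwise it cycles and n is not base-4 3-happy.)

38 = (2,1,2)_4 → 17
17 = (1,0,1)_4 → 2
2 = (2)_4 → 8
8 = (2,0)_4 → 8  — 8 already seen; the sequence cycles without reaching 1.

not base-4 3-happy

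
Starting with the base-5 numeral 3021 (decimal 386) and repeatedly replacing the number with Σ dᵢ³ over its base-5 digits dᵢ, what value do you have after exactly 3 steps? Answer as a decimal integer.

8

386 = (3,0,2,1)_5 → 3³ + 0³ + 2³ + 1³ = 27 + 0 + 8 + 1 = 36
36 = (1,2,1)_5 → 1³ + 2³ + 1³ = 1 + 8 + 1 = 10
10 = (2,0)_5 → 2³ + 0³ = 8 + 0 = 8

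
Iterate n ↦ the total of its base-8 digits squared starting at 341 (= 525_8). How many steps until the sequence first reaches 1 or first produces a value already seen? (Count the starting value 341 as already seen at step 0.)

341 = (5,2,5)_8 → 5² + 2² + 5² = 25 + 4 + 25 = 54
54 = (6,6)_8 → 6² + 6² = 36 + 36 = 72
72 = (1,1,0)_8 → 1² + 1² + 0² = 1 + 1 + 0 = 2
2 = (2)_8 → 2² = 4
4 = (4)_8 → 4² = 16
16 = (2,0)_8 → 2² + 0² = 4 + 0 = 4  — 4 repeats.
That took 6 steps.

6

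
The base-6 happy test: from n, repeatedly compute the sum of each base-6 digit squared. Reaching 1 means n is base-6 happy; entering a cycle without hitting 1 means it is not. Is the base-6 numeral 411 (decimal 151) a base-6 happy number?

151 = (4,1,1)_6 → 18
18 = (3,0)_6 → 9
9 = (1,3)_6 → 10
10 = (1,4)_6 → 17
17 = (2,5)_6 → 29
29 = (4,5)_6 → 41
41 = (1,0,5)_6 → 26
26 = (4,2)_6 → 20
20 = (3,2)_6 → 13
13 = (2,1)_6 → 5
5 = (5)_6 → 25
25 = (4,1)_6 → 17  — 17 already seen; the sequence cycles without reaching 1.

not base-6 happy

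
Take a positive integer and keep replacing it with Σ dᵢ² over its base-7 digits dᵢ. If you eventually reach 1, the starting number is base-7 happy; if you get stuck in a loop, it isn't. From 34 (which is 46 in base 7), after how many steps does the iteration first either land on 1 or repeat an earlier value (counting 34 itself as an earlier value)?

34 = (4,6)_7 → 4² + 6² = 52
52 = (1,0,3)_7 → 1² + 0² + 3² = 10
10 = (1,3)_7 → 1² + 3² = 10  — 10 repeats.
That took 3 steps.

3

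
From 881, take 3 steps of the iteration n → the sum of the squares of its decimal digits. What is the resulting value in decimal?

881 → 8² + 8² + 1² = 64 + 64 + 1 = 129
129 → 1² + 2² + 9² = 1 + 4 + 81 = 86
86 → 8² + 6² = 64 + 36 = 100

100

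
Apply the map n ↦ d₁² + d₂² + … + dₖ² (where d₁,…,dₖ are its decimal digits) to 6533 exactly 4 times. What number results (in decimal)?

1

6533 → 6² + 5² + 3² + 3² = 79
79 → 7² + 9² = 130
130 → 1² + 3² + 0² = 10
10 → 1² + 0² = 1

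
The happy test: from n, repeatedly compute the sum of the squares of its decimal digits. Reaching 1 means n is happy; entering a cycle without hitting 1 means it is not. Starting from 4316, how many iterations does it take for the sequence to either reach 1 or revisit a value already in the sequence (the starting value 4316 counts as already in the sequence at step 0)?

4316 → 4² + 3² + 1² + 6² = 16 + 9 + 1 + 36 = 62
62 → 6² + 2² = 36 + 4 = 40
40 → 4² + 0² = 16 + 0 = 16
16 → 1² + 6² = 1 + 36 = 37
37 → 3² + 7² = 9 + 49 = 58
58 → 5² + 8² = 25 + 64 = 89
89 → 8² + 9² = 64 + 81 = 145
145 → 1² + 4² + 5² = 1 + 16 + 25 = 42
42 → 4² + 2² = 16 + 4 = 20
20 → 2² + 0² = 4 + 0 = 4
4 → 4² = 16  — 16 repeats.
That took 11 steps.

11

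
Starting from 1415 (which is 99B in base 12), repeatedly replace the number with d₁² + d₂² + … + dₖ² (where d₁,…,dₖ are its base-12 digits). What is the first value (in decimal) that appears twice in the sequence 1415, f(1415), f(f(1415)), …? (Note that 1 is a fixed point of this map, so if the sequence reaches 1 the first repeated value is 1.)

1415 = (9,9,11)_12 → 9² + 9² + 11² = 81 + 81 + 121 = 283
283 = (1,11,7)_12 → 1² + 11² + 7² = 1 + 121 + 49 = 171
171 = (1,2,3)_12 → 1² + 2² + 3² = 1 + 4 + 9 = 14
14 = (1,2)_12 → 1² + 2² = 1 + 4 = 5
5 = (5)_12 → 5² = 25
25 = (2,1)_12 → 2² + 1² = 4 + 1 = 5  — 5 already appeared earlier.

5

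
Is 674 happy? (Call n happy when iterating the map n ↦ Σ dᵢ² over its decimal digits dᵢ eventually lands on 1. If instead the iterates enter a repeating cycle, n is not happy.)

not happy

674 → 101
101 → 2
2 → 4
4 → 16
16 → 37
37 → 58
58 → 89
89 → 145
145 → 42
42 → 20
20 → 4  — 4 already seen; the sequence cycles without reaching 1.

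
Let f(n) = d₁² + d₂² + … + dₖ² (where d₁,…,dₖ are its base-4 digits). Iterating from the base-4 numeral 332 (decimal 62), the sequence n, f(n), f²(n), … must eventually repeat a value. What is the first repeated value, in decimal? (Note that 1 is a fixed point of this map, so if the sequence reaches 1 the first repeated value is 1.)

62 = (3,3,2)_4 → 3² + 3² + 2² = 22
22 = (1,1,2)_4 → 1² + 1² + 2² = 6
6 = (1,2)_4 → 1² + 2² = 5
5 = (1,1)_4 → 1² + 1² = 2
2 = (2)_4 → 2² = 4
4 = (1,0)_4 → 1² + 0² = 1  — reached the fixed point 1.
1 → 1, so 1 is the first repeated value.

1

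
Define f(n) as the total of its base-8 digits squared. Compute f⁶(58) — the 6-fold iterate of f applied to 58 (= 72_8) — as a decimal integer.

58 = (7,2)_8 → 7² + 2² = 49 + 4 = 53
53 = (6,5)_8 → 6² + 5² = 36 + 25 = 61
61 = (7,5)_8 → 7² + 5² = 49 + 25 = 74
74 = (1,1,2)_8 → 1² + 1² + 2² = 1 + 1 + 4 = 6
6 = (6)_8 → 6² = 36
36 = (4,4)_8 → 4² + 4² = 16 + 16 = 32

32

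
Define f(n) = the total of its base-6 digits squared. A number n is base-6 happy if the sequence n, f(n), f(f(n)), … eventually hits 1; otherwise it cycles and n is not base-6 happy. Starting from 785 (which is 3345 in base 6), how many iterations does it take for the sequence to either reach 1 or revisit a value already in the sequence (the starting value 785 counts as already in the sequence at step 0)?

14

785 = (3,3,4,5)_6 → 59
59 = (1,3,5)_6 → 35
35 = (5,5)_6 → 50
50 = (1,2,2)_6 → 9
9 = (1,3)_6 → 10
10 = (1,4)_6 → 17
17 = (2,5)_6 → 29
29 = (4,5)_6 → 41
41 = (1,0,5)_6 → 26
26 = (4,2)_6 → 20
20 = (3,2)_6 → 13
13 = (2,1)_6 → 5
5 = (5)_6 → 25
25 = (4,1)_6 → 17  — 17 repeats.
That took 14 steps.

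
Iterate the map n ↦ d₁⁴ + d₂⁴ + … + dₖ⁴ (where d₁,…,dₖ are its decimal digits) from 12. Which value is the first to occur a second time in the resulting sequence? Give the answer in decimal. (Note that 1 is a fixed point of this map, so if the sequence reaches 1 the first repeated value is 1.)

12 → 1⁴ + 2⁴ = 17
17 → 1⁴ + 7⁴ = 2402
2402 → 2⁴ + 4⁴ + 0⁴ + 2⁴ = 288
288 → 2⁴ + 8⁴ + 8⁴ = 8208
8208 → 8⁴ + 2⁴ + 0⁴ + 8⁴ = 8208  — 8208 already appeared earlier.

8208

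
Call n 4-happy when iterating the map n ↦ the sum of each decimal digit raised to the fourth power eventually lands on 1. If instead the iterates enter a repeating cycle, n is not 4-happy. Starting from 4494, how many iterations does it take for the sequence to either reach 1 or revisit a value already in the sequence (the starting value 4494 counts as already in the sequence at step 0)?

4494 → 4⁴ + 4⁴ + 9⁴ + 4⁴ = 256 + 256 + 6561 + 256 = 7329
7329 → 7⁴ + 3⁴ + 2⁴ + 9⁴ = 2401 + 81 + 16 + 6561 = 9059
9059 → 9⁴ + 0⁴ + 5⁴ + 9⁴ = 6561 + 0 + 625 + 6561 = 13747
13747 → 1⁴ + 3⁴ + 7⁴ + 4⁴ + 7⁴ = 1 + 81 + 2401 + 256 + 2401 = 5140
5140 → 5⁴ + 1⁴ + 4⁴ + 0⁴ = 625 + 1 + 256 + 0 = 882
882 → 8⁴ + 8⁴ + 2⁴ = 4096 + 4096 + 16 = 8208
8208 → 8⁴ + 2⁴ + 0⁴ + 8⁴ = 4096 + 16 + 0 + 4096 = 8208  — 8208 repeats.
That took 7 steps.

7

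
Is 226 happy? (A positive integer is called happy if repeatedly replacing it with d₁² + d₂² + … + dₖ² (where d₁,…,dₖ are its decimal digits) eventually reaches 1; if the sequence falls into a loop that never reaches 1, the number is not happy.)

226 → 44
44 → 32
32 → 13
13 → 10
10 → 1  — reached 1.

happy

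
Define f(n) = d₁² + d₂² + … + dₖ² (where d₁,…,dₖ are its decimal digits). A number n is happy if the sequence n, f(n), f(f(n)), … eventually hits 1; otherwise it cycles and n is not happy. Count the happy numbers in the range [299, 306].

299: 299 → 166 → 73 → 58 → 89 → 145 → 42 → 20 → 4 → 16 → 37 → 58  (repeats 58)
300: 300 → 9 → 81 → 65 → 61 → 37 → 58 → 89 → 145 → 42 → 20 → 4 → 16 → 37  (repeats 37)
301: 301 → 10 → 1  (reaches 1)
302: 302 → 13 → 10 → 1  (reaches 1)
303: 303 → 18 → 65 → 61 → 37 → 58 → 89 → 145 → 42 → 20 → 4 → 16 → 37  (repeats 37)
304: 304 → 25 → 29 → 85 → 89 → 145 → 42 → 20 → 4 → 16 → 37 → 58 → 89  (repeats 89)
305: 305 → 34 → 25 → 29 → 85 → 89 → 145 → 42 → 20 → 4 → 16 → 37 → 58 → 89  (repeats 89)
306: 306 → 45 → 41 → 17 → 50 → 25 → 29 → 85 → 89 → 145 → 42 → 20 → 4 → 16 → 37 → 58 → 89  (repeats 89)
happy: 301, 302

2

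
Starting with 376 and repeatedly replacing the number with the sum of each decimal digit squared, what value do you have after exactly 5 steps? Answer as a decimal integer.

376 → 94
94 → 97
97 → 130
130 → 10
10 → 1

1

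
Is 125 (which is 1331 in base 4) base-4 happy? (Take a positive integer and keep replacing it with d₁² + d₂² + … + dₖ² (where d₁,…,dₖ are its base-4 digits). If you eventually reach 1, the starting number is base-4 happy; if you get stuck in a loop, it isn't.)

125 = (1,3,3,1)_4 → 1² + 3² + 3² + 1² = 1 + 9 + 9 + 1 = 20
20 = (1,1,0)_4 → 1² + 1² + 0² = 1 + 1 + 0 = 2
2 = (2)_4 → 2² = 4
4 = (1,0)_4 → 1² + 0² = 1 + 0 = 1  — reached 1.

base-4 happy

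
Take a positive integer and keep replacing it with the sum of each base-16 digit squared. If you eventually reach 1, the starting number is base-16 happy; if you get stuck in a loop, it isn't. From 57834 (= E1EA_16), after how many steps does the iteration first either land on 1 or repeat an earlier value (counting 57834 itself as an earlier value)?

13

57834 = (14,1,14,10)_16 → 14² + 1² + 14² + 10² = 493
493 = (1,14,13)_16 → 1² + 14² + 13² = 366
366 = (1,6,14)_16 → 1² + 6² + 14² = 233
233 = (14,9)_16 → 14² + 9² = 277
277 = (1,1,5)_16 → 1² + 1² + 5² = 27
27 = (1,11)_16 → 1² + 11² = 122
122 = (7,10)_16 → 7² + 10² = 149
149 = (9,5)_16 → 9² + 5² = 106
106 = (6,10)_16 → 6² + 10² = 136
136 = (8,8)_16 → 8² + 8² = 128
128 = (8,0)_16 → 8² + 0² = 64
64 = (4,0)_16 → 4² + 0² = 16
16 = (1,0)_16 → 1² + 0² = 1  — reached 1.
That took 13 steps.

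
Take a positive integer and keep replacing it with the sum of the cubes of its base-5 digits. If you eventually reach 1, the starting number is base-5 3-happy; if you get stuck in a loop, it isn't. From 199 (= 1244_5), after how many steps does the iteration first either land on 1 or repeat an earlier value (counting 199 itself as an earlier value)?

199 = (1,2,4,4)_5 → 1³ + 2³ + 4³ + 4³ = 137
137 = (1,0,2,2)_5 → 1³ + 0³ + 2³ + 2³ = 17
17 = (3,2)_5 → 3³ + 2³ = 35
35 = (1,2,0)_5 → 1³ + 2³ + 0³ = 9
9 = (1,4)_5 → 1³ + 4³ = 65
65 = (2,3,0)_5 → 2³ + 3³ + 0³ = 35  — 35 repeats.
That took 6 steps.

6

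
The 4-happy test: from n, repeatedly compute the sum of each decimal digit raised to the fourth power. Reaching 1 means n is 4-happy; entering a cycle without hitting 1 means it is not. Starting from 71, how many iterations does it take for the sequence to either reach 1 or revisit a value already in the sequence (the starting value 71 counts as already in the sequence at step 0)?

4

71 → 2402
2402 → 288
288 → 8208
8208 → 8208  — 8208 repeats.
That took 4 steps.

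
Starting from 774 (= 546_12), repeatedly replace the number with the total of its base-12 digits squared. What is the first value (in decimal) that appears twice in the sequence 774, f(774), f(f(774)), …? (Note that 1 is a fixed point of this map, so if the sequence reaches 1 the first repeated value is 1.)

61

774 = (5,4,6)_12 → 5² + 4² + 6² = 77
77 = (6,5)_12 → 6² + 5² = 61
61 = (5,1)_12 → 5² + 1² = 26
26 = (2,2)_12 → 2² + 2² = 8
8 = (8)_12 → 8² = 64
64 = (5,4)_12 → 5² + 4² = 41
41 = (3,5)_12 → 3² + 5² = 34
34 = (2,10)_12 → 2² + 10² = 104
104 = (8,8)_12 → 8² + 8² = 128
128 = (10,8)_12 → 10² + 8² = 164
164 = (1,1,8)_12 → 1² + 1² + 8² = 66
66 = (5,6)_12 → 5² + 6² = 61  — 61 already appeared earlier.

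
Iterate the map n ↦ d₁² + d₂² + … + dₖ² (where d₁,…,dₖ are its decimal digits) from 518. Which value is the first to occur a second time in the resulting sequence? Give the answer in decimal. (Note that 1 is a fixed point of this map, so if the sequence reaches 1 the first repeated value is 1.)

518 → 5² + 1² + 8² = 90
90 → 9² + 0² = 81
81 → 8² + 1² = 65
65 → 6² + 5² = 61
61 → 6² + 1² = 37
37 → 3² + 7² = 58
58 → 5² + 8² = 89
89 → 8² + 9² = 145
145 → 1² + 4² + 5² = 42
42 → 4² + 2² = 20
20 → 2² + 0² = 4
4 → 4² = 16
16 → 1² + 6² = 37  — 37 already appeared earlier.

37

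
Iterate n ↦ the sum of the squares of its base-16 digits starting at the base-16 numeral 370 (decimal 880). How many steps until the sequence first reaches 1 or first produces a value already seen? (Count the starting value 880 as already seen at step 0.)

12

880 = (3,7,0)_16 → 58
58 = (3,10)_16 → 109
109 = (6,13)_16 → 205
205 = (12,13)_16 → 313
313 = (1,3,9)_16 → 91
91 = (5,11)_16 → 146
146 = (9,2)_16 → 85
85 = (5,5)_16 → 50
50 = (3,2)_16 → 13
13 = (13)_16 → 169
169 = (10,9)_16 → 181
181 = (11,5)_16 → 146  — 146 repeats.
That took 12 steps.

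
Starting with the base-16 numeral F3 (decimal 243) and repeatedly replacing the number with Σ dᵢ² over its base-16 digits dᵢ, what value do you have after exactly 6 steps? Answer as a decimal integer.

50

243 = (15,3)_16 → 234
234 = (14,10)_16 → 296
296 = (1,2,8)_16 → 69
69 = (4,5)_16 → 41
41 = (2,9)_16 → 85
85 = (5,5)_16 → 50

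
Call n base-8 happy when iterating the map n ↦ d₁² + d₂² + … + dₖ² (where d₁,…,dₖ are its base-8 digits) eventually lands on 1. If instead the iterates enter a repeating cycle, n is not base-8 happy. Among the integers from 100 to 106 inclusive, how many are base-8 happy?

1

100: 100 → 33 → 17 → 5 → 25 → 10 → 5  (repeats 5)
101: 101 → 42 → 29 → 34 → 20 → 20  (repeats 20)
102: 102 → 53 → 61 → 74 → 6 → 36 → 32 → 16 → 4 → 16  (repeats 16)
103: 103 → 66 → 5 → 25 → 10 → 5  (repeats 5)
104: 104 → 26 → 13 → 26  (repeats 26)
105: 105 → 27 → 18 → 8 → 1  (reaches 1)
106: 106 → 30 → 45 → 50 → 40 → 25 → 10 → 5 → 25  (repeats 25)
base-8 happy: 105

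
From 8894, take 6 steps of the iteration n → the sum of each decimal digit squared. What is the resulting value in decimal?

37

8894 → 8² + 8² + 9² + 4² = 225
225 → 2² + 2² + 5² = 33
33 → 3² + 3² = 18
18 → 1² + 8² = 65
65 → 6² + 5² = 61
61 → 6² + 1² = 37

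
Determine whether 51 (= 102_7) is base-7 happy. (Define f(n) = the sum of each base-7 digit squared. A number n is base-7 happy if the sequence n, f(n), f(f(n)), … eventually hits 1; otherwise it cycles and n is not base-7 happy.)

51 = (1,0,2)_7 → 1² + 0² + 2² = 1 + 0 + 4 = 5
5 = (5)_7 → 5² = 25
25 = (3,4)_7 → 3² + 4² = 9 + 16 = 25  — 25 already seen; the sequence cycles without reaching 1.

not base-7 happy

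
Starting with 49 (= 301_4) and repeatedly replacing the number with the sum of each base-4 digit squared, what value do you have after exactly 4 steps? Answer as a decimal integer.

1

49 = (3,0,1)_4 → 3² + 0² + 1² = 9 + 0 + 1 = 10
10 = (2,2)_4 → 2² + 2² = 4 + 4 = 8
8 = (2,0)_4 → 2² + 0² = 4 + 0 = 4
4 = (1,0)_4 → 1² + 0² = 1 + 0 = 1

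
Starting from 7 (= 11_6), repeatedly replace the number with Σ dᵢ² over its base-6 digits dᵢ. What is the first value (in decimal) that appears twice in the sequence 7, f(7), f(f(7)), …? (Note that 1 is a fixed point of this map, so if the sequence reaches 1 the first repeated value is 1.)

7 = (1,1)_6 → 1² + 1² = 1 + 1 = 2
2 = (2)_6 → 2² = 4
4 = (4)_6 → 4² = 16
16 = (2,4)_6 → 2² + 4² = 4 + 16 = 20
20 = (3,2)_6 → 3² + 2² = 9 + 4 = 13
13 = (2,1)_6 → 2² + 1² = 4 + 1 = 5
5 = (5)_6 → 5² = 25
25 = (4,1)_6 → 4² + 1² = 16 + 1 = 17
17 = (2,5)_6 → 2² + 5² = 4 + 25 = 29
29 = (4,5)_6 → 4² + 5² = 16 + 25 = 41
41 = (1,0,5)_6 → 1² + 0² + 5² = 1 + 0 + 25 = 26
26 = (4,2)_6 → 4² + 2² = 16 + 4 = 20  — 20 already appeared earlier.

20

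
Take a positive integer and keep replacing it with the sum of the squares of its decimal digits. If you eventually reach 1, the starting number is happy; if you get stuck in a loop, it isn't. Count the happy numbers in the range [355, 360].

355: 355 → 59 → 106 → 37 → 58 → 89 → 145 → 42 → 20 → 4 → 16 → 37  (repeats 37)
356: 356 → 70 → 49 → 97 → 130 → 10 → 1  (reaches 1)
357: 357 → 83 → 73 → 58 → 89 → 145 → 42 → 20 → 4 → 16 → 37 → 58  (repeats 58)
358: 358 → 98 → 145 → 42 → 20 → 4 → 16 → 37 → 58 → 89 → 145  (repeats 145)
359: 359 → 115 → 27 → 53 → 34 → 25 → 29 → 85 → 89 → 145 → 42 → 20 → 4 → 16 → 37 → 58 → 89  (repeats 89)
360: 360 → 45 → 41 → 17 → 50 → 25 → 29 → 85 → 89 → 145 → 42 → 20 → 4 → 16 → 37 → 58 → 89  (repeats 89)
happy: 356

1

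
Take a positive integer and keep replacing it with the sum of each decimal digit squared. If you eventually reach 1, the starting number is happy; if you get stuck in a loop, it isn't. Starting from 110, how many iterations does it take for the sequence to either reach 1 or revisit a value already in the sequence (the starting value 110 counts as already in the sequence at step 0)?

10

110 → 1² + 1² + 0² = 2
2 → 2² = 4
4 → 4² = 16
16 → 1² + 6² = 37
37 → 3² + 7² = 58
58 → 5² + 8² = 89
89 → 8² + 9² = 145
145 → 1² + 4² + 5² = 42
42 → 4² + 2² = 20
20 → 2² + 0² = 4  — 4 repeats.
That took 10 steps.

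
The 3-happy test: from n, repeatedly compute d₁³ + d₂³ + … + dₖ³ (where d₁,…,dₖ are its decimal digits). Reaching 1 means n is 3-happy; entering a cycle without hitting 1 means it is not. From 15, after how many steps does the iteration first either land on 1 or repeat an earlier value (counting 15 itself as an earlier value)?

15 → 1³ + 5³ = 126
126 → 1³ + 2³ + 6³ = 225
225 → 2³ + 2³ + 5³ = 141
141 → 1³ + 4³ + 1³ = 66
66 → 6³ + 6³ = 432
432 → 4³ + 3³ + 2³ = 99
99 → 9³ + 9³ = 1458
1458 → 1³ + 4³ + 5³ + 8³ = 702
702 → 7³ + 0³ + 2³ = 351
351 → 3³ + 5³ + 1³ = 153
153 → 1³ + 5³ + 3³ = 153  — 153 repeats.
That took 11 steps.

11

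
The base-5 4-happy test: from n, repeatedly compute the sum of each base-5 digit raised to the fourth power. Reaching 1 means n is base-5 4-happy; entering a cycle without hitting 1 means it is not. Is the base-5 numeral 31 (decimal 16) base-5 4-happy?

16 = (3,1)_5 → 3⁴ + 1⁴ = 82
82 = (3,1,2)_5 → 3⁴ + 1⁴ + 2⁴ = 98
98 = (3,4,3)_5 → 3⁴ + 4⁴ + 3⁴ = 418
418 = (3,1,3,3)_5 → 3⁴ + 1⁴ + 3⁴ + 3⁴ = 244
244 = (1,4,3,4)_5 → 1⁴ + 4⁴ + 3⁴ + 4⁴ = 594
594 = (4,3,3,4)_5 → 4⁴ + 3⁴ + 3⁴ + 4⁴ = 674
674 = (1,0,1,4,4)_5 → 1⁴ + 0⁴ + 1⁴ + 4⁴ + 4⁴ = 514
514 = (4,0,2,4)_5 → 4⁴ + 0⁴ + 2⁴ + 4⁴ = 528
528 = (4,1,0,3)_5 → 4⁴ + 1⁴ + 0⁴ + 3⁴ = 338
338 = (2,3,2,3)_5 → 2⁴ + 3⁴ + 2⁴ + 3⁴ = 194
194 = (1,2,3,4)_5 → 1⁴ + 2⁴ + 3⁴ + 4⁴ = 354
354 = (2,4,0,4)_5 → 2⁴ + 4⁴ + 0⁴ + 4⁴ = 528  — 528 already seen; the sequence cycles without reaching 1.

not base-5 4-happy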